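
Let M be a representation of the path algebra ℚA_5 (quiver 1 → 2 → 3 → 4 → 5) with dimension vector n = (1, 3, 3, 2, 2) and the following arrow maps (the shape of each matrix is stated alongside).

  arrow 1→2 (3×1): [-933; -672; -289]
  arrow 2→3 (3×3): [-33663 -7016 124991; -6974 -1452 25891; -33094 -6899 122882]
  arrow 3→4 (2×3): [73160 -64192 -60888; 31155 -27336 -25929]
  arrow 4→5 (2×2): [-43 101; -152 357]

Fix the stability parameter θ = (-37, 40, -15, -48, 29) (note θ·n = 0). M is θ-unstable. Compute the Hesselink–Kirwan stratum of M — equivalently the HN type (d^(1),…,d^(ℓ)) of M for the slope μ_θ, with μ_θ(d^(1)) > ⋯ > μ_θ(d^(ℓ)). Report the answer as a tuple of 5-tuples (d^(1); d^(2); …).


Barcode: M ≅ I[1,3], I[2,3], I[2,5], I[4,5]. HN layers by μ_θ (5 steps, strictly decreasing):
  μ^(1)=29; μ^(2)=25/2; μ^(3)=-23/3; μ^(4)=-37; μ^(5)=-48

((0, 0, 0, 0, 2); (0, 2, 2, 0, 0); (0, 1, 1, 1, 0); (1, 0, 0, 0, 0); (0, 0, 0, 1, 0))


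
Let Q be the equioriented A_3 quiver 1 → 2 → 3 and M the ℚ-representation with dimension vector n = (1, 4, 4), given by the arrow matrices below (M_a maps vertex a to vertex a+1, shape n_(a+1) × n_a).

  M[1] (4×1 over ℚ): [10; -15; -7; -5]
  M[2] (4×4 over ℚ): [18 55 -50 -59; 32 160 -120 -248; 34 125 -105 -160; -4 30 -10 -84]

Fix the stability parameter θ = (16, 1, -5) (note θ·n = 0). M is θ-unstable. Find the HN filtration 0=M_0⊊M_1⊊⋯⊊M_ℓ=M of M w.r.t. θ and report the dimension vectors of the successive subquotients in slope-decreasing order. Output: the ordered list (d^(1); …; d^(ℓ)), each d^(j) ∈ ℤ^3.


Via rank(M_{q-1}∘⋯∘M_p): M ≅ I[1,2], I[2,2], I[2,3]^2, I[3,3]^2.
μ_θ-semistable layers: μ^(1)=17/2; μ^(2)=1; μ^(3)=-2; μ^(4)=-5

((1, 1, 0); (0, 1, 0); (0, 2, 2); (0, 0, 2))


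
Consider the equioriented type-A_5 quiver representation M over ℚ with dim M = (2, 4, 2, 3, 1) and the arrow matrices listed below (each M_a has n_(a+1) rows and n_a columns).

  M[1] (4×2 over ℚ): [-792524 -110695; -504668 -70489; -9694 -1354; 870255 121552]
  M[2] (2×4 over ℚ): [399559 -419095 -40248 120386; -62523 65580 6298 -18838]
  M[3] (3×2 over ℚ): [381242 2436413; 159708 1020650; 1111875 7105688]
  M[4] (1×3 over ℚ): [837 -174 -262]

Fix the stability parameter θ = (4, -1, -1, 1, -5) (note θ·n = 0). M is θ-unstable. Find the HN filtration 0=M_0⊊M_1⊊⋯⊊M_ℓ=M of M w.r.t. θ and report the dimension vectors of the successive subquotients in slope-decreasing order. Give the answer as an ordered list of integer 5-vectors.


Interval decomposition of M: I[1,4], I[1,5], I[2,2]^2, I[4,4].
HN type (ℓ=4): μ^(1)=1; μ^(2)=2/3; μ^(3)=-2/5; μ^(4)=-1

((0, 0, 0, 2, 0); (1, 1, 1, 0, 0); (1, 1, 1, 1, 1); (0, 2, 0, 0, 0))


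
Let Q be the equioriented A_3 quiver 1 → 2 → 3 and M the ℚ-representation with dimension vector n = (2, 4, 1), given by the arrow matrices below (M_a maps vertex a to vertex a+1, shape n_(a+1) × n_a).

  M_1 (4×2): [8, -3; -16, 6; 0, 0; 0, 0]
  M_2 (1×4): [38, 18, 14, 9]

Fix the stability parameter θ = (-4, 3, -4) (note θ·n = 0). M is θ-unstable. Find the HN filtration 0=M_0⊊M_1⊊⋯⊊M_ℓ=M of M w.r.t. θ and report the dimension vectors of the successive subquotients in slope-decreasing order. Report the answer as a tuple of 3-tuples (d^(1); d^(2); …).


Via rank(M_{q-1}∘⋯∘M_p): M ≅ I[1,1], I[1,3], I[2,2]^3.
μ_θ-semistable layers: μ^(1)=3; μ^(2)=-1/2; μ^(3)=-4

((0, 3, 0); (0, 1, 1); (2, 0, 0))


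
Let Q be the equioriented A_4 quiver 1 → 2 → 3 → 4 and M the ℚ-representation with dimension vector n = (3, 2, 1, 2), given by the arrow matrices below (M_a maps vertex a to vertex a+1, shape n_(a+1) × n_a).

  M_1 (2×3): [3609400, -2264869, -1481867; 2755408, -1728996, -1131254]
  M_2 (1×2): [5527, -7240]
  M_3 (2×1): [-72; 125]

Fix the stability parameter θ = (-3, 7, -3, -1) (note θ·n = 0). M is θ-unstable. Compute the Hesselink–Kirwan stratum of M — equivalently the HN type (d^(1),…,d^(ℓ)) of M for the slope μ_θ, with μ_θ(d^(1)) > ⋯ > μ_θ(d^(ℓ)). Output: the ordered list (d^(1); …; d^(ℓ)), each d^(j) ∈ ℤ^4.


Barcode: M ≅ I[1,1], I[1,2], I[1,4], I[4,4]. HN layers by μ_θ (4 steps, strictly decreasing):
  μ^(1)=7; μ^(2)=1; μ^(3)=-1; μ^(4)=-3

((0, 1, 0, 0); (0, 1, 1, 1); (0, 0, 0, 1); (3, 0, 0, 0))


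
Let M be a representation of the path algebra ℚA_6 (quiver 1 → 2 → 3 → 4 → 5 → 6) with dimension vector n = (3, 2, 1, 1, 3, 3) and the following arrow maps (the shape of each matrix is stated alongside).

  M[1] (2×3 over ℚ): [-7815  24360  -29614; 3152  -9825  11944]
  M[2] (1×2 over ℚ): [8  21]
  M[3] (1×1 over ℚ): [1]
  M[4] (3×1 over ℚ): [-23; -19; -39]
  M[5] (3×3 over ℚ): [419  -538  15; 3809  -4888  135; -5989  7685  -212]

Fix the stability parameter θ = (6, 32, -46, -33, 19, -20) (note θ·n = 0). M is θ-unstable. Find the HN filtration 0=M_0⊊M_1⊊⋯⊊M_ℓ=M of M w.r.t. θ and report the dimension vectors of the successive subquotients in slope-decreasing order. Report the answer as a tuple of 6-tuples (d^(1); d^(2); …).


Barcode: M ≅ I[1,1], I[1,2], I[1,5], I[5,6]^2, I[6,6]. HN layers by μ_θ (6 steps, strictly decreasing):
  μ^(1)=32; μ^(2)=19; μ^(3)=6; μ^(4)=-1/2; μ^(5)=-41/4; μ^(6)=-20

((0, 1, 0, 0, 0, 0); (0, 0, 0, 0, 1, 0); (2, 0, 0, 0, 0, 0); (0, 0, 0, 0, 2, 2); (1, 1, 1, 1, 0, 0); (0, 0, 0, 0, 0, 1))


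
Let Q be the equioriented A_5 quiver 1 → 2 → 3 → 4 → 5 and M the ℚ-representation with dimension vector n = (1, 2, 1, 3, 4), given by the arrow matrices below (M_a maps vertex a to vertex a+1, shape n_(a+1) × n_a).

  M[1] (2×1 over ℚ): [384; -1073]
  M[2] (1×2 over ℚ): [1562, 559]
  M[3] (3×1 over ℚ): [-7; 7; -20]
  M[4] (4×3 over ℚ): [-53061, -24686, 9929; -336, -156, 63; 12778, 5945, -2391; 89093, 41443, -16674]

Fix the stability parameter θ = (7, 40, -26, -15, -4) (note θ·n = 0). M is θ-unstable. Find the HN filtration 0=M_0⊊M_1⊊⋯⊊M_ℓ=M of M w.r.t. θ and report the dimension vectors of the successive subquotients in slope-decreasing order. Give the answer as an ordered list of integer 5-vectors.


Via rank(M_{q-1}∘⋯∘M_p): M ≅ I[1,5], I[2,2], I[4,5]^2, I[5,5].
μ_θ-semistable layers: μ^(1)=40; μ^(2)=2/5; μ^(3)=-4; μ^(4)=-15

((0, 1, 0, 0, 0); (1, 1, 1, 1, 1); (0, 0, 0, 0, 3); (0, 0, 0, 2, 0))


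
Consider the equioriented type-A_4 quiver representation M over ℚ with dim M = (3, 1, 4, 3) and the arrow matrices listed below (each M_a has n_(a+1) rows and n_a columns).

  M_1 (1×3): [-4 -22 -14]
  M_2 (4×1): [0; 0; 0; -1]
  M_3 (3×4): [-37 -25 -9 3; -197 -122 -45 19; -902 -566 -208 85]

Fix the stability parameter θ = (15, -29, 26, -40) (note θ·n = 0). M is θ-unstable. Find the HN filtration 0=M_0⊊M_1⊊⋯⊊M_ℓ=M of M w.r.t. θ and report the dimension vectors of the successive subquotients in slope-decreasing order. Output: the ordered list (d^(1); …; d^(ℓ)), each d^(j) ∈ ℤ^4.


Via rank(M_{q-1}∘⋯∘M_p): M ≅ I[1,1]^2, I[1,4], I[3,3], I[3,4]^2.
μ_θ-semistable layers: μ^(1)=26; μ^(2)=15; μ^(3)=-7

((0, 0, 1, 0); (2, 0, 0, 0); (1, 1, 3, 3))


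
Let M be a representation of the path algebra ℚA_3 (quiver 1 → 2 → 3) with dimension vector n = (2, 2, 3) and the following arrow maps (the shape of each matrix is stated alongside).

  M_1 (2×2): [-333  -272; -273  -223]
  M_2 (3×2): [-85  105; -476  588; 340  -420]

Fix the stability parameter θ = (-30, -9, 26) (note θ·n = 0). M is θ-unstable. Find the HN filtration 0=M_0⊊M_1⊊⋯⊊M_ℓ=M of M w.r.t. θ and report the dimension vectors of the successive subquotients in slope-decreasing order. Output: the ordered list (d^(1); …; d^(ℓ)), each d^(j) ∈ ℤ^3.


Barcode: M ≅ I[1,2], I[1,3], I[3,3]^2. HN layers by μ_θ (3 steps, strictly decreasing):
  μ^(1)=26; μ^(2)=-9; μ^(3)=-30

((0, 0, 3); (0, 2, 0); (2, 0, 0))


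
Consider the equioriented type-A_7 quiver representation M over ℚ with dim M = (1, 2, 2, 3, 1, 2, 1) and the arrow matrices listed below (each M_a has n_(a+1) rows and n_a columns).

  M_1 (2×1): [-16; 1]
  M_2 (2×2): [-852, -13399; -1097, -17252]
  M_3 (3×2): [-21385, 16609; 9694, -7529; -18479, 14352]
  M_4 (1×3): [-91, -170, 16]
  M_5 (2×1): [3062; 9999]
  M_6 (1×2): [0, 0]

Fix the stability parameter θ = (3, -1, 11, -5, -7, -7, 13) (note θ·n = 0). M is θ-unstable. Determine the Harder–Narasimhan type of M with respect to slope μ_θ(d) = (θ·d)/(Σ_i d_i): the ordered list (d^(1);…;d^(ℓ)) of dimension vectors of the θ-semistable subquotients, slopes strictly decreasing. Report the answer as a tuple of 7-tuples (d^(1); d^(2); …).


Via rank(M_{q-1}∘⋯∘M_p): M ≅ I[1,6], I[2,4], I[4,4], I[6,6], I[7,7].
μ_θ-semistable layers: μ^(1)=13; μ^(2)=3; μ^(3)=-1; μ^(4)=-5; μ^(5)=-7

((0, 0, 0, 0, 0, 0, 1); (0, 0, 1, 1, 0, 0, 0); (1, 2, 1, 1, 1, 1, 0); (0, 0, 0, 1, 0, 0, 0); (0, 0, 0, 0, 0, 1, 0))


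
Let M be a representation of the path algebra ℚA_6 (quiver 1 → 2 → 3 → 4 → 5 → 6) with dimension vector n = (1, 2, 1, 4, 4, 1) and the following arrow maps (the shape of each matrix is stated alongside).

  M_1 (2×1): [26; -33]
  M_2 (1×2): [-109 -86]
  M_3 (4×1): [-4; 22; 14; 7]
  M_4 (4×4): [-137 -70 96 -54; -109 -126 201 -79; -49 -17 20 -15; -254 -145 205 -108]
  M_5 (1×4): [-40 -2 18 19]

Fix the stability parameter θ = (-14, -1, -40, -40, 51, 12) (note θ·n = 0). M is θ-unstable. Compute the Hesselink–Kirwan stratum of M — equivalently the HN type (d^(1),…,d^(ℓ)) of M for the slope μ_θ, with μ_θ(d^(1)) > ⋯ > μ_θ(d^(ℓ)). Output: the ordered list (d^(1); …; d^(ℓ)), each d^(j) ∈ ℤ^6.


Via rank(M_{q-1}∘⋯∘M_p): M ≅ I[1,6], I[2,2], I[4,4], I[4,5]^2, I[5,5].
μ_θ-semistable layers: μ^(1)=51; μ^(2)=63/2; μ^(3)=-1; μ^(4)=-95/4; μ^(5)=-40

((0, 0, 0, 0, 3, 0); (0, 0, 0, 0, 1, 1); (0, 1, 0, 0, 0, 0); (1, 1, 1, 1, 0, 0); (0, 0, 0, 3, 0, 0))


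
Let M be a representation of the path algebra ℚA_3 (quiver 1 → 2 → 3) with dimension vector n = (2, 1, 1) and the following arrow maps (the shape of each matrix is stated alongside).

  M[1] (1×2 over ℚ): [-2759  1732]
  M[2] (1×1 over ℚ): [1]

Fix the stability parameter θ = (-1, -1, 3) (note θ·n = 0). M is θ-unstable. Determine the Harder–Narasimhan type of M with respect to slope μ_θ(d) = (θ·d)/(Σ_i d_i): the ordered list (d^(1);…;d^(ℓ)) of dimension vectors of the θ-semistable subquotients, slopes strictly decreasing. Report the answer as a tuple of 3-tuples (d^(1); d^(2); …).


Via rank(M_{q-1}∘⋯∘M_p): M ≅ I[1,1], I[1,3].
μ_θ-semistable layers: μ^(1)=3; μ^(2)=-1

((0, 0, 1); (2, 1, 0))


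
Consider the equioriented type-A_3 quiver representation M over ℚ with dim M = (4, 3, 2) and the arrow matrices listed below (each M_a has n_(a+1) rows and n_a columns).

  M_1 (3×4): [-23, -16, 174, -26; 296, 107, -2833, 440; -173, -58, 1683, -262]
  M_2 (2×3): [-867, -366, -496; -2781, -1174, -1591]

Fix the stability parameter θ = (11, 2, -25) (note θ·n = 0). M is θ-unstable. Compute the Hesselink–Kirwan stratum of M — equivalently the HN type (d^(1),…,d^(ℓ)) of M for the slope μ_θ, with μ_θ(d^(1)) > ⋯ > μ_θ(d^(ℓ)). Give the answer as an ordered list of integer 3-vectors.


Via rank(M_{q-1}∘⋯∘M_p): M ≅ I[1,1], I[1,2], I[1,3]^2.
μ_θ-semistable layers: μ^(1)=11; μ^(2)=13/2; μ^(3)=-4

((1, 0, 0); (1, 1, 0); (2, 2, 2))


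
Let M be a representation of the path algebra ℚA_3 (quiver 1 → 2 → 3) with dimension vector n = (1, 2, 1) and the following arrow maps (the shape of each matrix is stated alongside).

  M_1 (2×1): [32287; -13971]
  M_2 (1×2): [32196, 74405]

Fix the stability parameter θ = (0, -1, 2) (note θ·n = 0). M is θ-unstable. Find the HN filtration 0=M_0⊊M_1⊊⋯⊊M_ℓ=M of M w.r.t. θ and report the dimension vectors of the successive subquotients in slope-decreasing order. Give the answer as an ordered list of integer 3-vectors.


Interval decomposition of M: I[1,3], I[2,2].
HN type (ℓ=3): μ^(1)=2; μ^(2)=-1/2; μ^(3)=-1

((0, 0, 1); (1, 1, 0); (0, 1, 0))


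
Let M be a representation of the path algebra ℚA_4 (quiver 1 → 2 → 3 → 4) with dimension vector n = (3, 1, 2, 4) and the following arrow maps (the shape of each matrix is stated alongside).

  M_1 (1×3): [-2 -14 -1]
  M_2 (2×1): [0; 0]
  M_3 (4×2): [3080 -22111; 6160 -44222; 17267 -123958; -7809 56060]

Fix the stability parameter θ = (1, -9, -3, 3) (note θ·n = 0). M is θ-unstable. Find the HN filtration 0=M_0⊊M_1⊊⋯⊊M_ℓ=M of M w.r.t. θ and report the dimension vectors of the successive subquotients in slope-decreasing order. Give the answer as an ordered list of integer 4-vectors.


Via rank(M_{q-1}∘⋯∘M_p): M ≅ I[1,1]^2, I[1,2], I[3,4]^2, I[4,4]^2.
μ_θ-semistable layers: μ^(1)=3; μ^(2)=1; μ^(3)=-3; μ^(4)=-4

((0, 0, 0, 4); (2, 0, 0, 0); (0, 0, 2, 0); (1, 1, 0, 0))


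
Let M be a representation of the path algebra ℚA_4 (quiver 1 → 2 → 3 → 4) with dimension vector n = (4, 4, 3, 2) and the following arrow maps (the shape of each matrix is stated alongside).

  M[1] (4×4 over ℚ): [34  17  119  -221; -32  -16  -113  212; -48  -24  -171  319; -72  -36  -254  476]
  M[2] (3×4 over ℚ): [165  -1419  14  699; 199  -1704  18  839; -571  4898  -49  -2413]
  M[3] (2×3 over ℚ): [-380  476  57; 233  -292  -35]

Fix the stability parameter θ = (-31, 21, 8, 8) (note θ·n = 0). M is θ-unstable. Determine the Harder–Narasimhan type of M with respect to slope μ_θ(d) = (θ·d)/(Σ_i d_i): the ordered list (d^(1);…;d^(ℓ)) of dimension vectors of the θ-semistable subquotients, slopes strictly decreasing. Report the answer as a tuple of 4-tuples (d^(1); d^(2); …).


Barcode: M ≅ I[1,1], I[1,3], I[1,4]^2, I[2,2]. HN layers by μ_θ (4 steps, strictly decreasing):
  μ^(1)=21; μ^(2)=29/2; μ^(3)=37/3; μ^(4)=-31

((0, 1, 0, 0); (0, 1, 1, 0); (0, 2, 2, 2); (4, 0, 0, 0))


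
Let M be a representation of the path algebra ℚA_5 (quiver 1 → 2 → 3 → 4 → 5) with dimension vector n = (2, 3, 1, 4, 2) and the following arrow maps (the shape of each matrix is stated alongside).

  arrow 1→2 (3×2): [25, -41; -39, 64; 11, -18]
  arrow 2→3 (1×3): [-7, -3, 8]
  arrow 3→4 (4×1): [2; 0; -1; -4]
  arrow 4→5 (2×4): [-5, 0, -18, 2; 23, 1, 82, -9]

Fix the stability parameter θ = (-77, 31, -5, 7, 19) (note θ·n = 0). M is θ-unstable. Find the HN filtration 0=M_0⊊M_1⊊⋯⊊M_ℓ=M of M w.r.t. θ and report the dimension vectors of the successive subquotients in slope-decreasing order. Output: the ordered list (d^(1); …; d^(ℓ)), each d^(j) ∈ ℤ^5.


Interval decomposition of M: I[1,2], I[1,4], I[2,2], I[4,4], I[4,5]^2.
HN type (ℓ=5): μ^(1)=31; μ^(2)=19; μ^(3)=11; μ^(4)=7; μ^(5)=-77

((0, 2, 0, 0, 0); (0, 0, 0, 0, 2); (0, 1, 1, 1, 0); (0, 0, 0, 3, 0); (2, 0, 0, 0, 0))


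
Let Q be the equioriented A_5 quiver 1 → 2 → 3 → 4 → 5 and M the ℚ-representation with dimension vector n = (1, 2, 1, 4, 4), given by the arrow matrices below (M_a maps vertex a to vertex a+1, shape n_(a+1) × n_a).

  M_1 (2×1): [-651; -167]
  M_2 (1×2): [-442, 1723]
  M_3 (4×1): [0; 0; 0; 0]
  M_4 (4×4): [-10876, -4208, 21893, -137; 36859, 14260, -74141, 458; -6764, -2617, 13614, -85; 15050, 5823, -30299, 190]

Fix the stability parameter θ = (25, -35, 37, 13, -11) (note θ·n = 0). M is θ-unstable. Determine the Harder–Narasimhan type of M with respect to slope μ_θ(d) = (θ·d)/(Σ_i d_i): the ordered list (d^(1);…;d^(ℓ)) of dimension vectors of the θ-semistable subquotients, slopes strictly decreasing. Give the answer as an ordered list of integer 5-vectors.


Via rank(M_{q-1}∘⋯∘M_p): M ≅ I[1,3], I[2,2], I[4,4], I[4,5]^3, I[5,5].
μ_θ-semistable layers: μ^(1)=37; μ^(2)=13; μ^(3)=1; μ^(4)=-5; μ^(5)=-11; μ^(6)=-35

((0, 0, 1, 0, 0); (0, 0, 0, 1, 0); (0, 0, 0, 3, 3); (1, 1, 0, 0, 0); (0, 0, 0, 0, 1); (0, 1, 0, 0, 0))


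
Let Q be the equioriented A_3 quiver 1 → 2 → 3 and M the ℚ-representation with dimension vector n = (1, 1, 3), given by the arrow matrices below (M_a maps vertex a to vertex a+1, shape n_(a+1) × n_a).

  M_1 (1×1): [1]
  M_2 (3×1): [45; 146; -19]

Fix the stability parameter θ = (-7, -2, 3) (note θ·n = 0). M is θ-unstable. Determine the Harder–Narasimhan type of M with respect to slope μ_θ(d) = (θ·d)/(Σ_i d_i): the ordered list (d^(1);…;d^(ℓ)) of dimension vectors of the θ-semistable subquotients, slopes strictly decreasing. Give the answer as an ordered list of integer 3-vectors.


Interval decomposition of M: I[1,3], I[3,3]^2.
HN type (ℓ=3): μ^(1)=3; μ^(2)=-2; μ^(3)=-7

((0, 0, 3); (0, 1, 0); (1, 0, 0))


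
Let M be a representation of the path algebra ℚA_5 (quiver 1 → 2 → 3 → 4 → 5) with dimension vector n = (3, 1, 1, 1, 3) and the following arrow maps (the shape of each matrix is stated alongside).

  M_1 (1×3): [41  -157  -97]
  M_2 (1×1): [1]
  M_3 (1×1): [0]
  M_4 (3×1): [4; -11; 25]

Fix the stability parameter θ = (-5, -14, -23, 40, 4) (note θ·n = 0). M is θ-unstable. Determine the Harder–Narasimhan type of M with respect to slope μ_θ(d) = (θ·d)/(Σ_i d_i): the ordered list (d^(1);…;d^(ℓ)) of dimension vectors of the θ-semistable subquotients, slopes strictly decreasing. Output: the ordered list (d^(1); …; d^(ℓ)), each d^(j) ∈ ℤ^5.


Barcode: M ≅ I[1,1]^2, I[1,3], I[4,5], I[5,5]^2. HN layers by μ_θ (4 steps, strictly decreasing):
  μ^(1)=22; μ^(2)=4; μ^(3)=-5; μ^(4)=-14

((0, 0, 0, 1, 1); (0, 0, 0, 0, 2); (2, 0, 0, 0, 0); (1, 1, 1, 0, 0))


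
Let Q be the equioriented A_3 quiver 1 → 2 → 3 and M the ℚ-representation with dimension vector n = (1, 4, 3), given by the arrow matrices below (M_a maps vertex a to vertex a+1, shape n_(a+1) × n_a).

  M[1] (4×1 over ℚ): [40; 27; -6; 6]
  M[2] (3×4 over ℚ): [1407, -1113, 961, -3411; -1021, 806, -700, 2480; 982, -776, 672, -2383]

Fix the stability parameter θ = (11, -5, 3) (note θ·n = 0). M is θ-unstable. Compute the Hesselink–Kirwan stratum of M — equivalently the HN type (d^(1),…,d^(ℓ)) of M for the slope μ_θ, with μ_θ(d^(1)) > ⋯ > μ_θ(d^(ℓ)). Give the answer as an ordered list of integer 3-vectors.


Barcode: M ≅ I[1,3], I[2,2], I[2,3]^2. HN layers by μ_θ (2 steps, strictly decreasing):
  μ^(1)=3; μ^(2)=-5

((1, 1, 3); (0, 3, 0))


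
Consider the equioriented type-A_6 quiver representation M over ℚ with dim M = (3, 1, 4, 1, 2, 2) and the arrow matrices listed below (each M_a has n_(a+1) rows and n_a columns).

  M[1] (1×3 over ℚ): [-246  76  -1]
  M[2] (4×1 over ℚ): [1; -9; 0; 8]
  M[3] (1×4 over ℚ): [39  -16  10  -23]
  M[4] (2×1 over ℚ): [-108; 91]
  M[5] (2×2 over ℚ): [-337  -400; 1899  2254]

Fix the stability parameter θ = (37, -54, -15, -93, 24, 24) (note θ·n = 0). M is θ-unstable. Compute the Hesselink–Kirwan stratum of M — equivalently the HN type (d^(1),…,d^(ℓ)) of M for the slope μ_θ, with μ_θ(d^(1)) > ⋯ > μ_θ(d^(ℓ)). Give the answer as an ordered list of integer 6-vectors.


Via rank(M_{q-1}∘⋯∘M_p): M ≅ I[1,1]^2, I[1,6], I[3,3]^3, I[5,6].
μ_θ-semistable layers: μ^(1)=37; μ^(2)=24; μ^(3)=-15; μ^(4)=-125/4

((2, 0, 0, 0, 0, 0); (0, 0, 0, 0, 2, 2); (0, 0, 3, 0, 0, 0); (1, 1, 1, 1, 0, 0))


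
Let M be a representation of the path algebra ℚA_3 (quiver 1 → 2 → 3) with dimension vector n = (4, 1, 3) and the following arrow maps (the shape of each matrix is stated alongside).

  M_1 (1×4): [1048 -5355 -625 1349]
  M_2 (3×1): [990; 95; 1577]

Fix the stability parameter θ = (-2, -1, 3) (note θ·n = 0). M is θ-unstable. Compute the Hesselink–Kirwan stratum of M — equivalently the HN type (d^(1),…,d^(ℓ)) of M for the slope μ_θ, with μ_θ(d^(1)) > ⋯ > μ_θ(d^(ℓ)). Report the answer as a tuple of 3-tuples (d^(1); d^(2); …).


Barcode: M ≅ I[1,1]^3, I[1,3], I[3,3]^2. HN layers by μ_θ (3 steps, strictly decreasing):
  μ^(1)=3; μ^(2)=-1; μ^(3)=-2

((0, 0, 3); (0, 1, 0); (4, 0, 0))


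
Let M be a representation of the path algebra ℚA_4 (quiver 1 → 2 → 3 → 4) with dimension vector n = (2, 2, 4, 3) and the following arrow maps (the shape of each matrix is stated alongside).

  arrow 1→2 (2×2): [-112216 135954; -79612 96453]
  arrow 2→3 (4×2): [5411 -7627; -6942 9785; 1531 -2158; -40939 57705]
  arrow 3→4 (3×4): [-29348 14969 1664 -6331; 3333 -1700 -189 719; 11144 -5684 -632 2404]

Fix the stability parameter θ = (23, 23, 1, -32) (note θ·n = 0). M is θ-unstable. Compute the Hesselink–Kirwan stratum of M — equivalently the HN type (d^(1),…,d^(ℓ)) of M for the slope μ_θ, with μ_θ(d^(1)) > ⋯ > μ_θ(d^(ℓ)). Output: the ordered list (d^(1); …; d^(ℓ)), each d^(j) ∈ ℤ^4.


Interval decomposition of M: I[1,1], I[1,3], I[2,4], I[3,3], I[3,4], I[4,4].
HN type (ℓ=6): μ^(1)=23; μ^(2)=47/3; μ^(3)=1; μ^(4)=-8/3; μ^(5)=-31/2; μ^(6)=-32

((1, 0, 0, 0); (1, 1, 1, 0); (0, 0, 1, 0); (0, 1, 1, 1); (0, 0, 1, 1); (0, 0, 0, 1))


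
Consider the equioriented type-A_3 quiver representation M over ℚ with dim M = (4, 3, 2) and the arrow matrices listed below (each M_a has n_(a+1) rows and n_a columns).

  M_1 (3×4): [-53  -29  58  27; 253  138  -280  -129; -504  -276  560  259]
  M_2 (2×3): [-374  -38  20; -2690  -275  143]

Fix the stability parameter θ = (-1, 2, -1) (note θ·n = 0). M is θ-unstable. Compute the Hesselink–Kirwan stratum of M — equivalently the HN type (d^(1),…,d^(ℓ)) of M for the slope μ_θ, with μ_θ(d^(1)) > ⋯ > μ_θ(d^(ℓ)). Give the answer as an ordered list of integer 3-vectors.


Via rank(M_{q-1}∘⋯∘M_p): M ≅ I[1,1], I[1,2], I[1,3]^2.
μ_θ-semistable layers: μ^(1)=2; μ^(2)=1/2; μ^(3)=-1

((0, 1, 0); (0, 2, 2); (4, 0, 0))


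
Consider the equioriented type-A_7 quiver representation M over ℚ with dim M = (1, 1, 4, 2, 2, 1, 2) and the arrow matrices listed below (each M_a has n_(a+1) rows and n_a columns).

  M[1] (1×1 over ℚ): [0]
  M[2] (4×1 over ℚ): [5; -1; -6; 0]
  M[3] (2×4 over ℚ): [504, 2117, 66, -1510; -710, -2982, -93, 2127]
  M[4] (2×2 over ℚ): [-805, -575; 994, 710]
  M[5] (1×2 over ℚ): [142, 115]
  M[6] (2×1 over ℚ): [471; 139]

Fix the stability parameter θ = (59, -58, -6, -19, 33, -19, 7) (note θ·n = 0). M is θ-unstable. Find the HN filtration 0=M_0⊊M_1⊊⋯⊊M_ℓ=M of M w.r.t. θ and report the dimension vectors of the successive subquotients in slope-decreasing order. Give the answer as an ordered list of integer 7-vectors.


Via rank(M_{q-1}∘⋯∘M_p): M ≅ I[1,1], I[2,5], I[3,3]^2, I[3,4], I[5,7], I[7,7].
μ_θ-semistable layers: μ^(1)=59; μ^(2)=33; μ^(3)=7; μ^(4)=-6; μ^(5)=-25/2; μ^(6)=-58

((1, 0, 0, 0, 0, 0, 0); (0, 0, 0, 0, 1, 0, 0); (0, 0, 0, 0, 1, 1, 2); (0, 0, 2, 0, 0, 0, 0); (0, 0, 2, 2, 0, 0, 0); (0, 1, 0, 0, 0, 0, 0))


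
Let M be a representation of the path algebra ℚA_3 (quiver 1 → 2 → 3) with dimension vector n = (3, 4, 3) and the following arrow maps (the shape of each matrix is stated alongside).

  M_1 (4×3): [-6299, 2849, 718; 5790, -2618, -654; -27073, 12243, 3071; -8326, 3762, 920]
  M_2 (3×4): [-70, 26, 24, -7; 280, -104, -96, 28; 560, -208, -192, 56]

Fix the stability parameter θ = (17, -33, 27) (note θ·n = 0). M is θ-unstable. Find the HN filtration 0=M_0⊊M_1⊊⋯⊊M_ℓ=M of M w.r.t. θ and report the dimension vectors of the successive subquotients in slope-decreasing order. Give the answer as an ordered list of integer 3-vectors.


Interval decomposition of M: I[1,1], I[1,2]^2, I[2,2], I[2,3], I[3,3]^2.
HN type (ℓ=4): μ^(1)=27; μ^(2)=17; μ^(3)=-8; μ^(4)=-33

((0, 0, 3); (1, 0, 0); (2, 2, 0); (0, 2, 0))


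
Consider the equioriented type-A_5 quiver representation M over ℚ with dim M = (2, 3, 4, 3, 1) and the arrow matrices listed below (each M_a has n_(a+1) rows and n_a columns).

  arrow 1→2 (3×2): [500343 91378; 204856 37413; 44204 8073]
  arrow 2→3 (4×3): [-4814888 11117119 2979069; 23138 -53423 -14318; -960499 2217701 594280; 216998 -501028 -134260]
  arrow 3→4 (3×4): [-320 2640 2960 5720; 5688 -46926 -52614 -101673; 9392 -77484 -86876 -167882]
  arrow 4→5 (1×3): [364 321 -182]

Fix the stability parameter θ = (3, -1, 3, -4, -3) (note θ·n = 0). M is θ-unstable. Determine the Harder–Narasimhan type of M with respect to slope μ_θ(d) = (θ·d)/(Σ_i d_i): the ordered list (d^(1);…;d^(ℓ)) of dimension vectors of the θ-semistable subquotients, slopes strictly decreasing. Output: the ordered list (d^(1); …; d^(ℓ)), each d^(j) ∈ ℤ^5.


Via rank(M_{q-1}∘⋯∘M_p): M ≅ I[1,3]^2, I[2,3], I[3,5], I[4,4]^2.
μ_θ-semistable layers: μ^(1)=3; μ^(2)=1; μ^(3)=-1; μ^(4)=-4/3; μ^(5)=-4

((0, 0, 3, 0, 0); (2, 2, 0, 0, 0); (0, 1, 0, 0, 0); (0, 0, 1, 1, 1); (0, 0, 0, 2, 0))


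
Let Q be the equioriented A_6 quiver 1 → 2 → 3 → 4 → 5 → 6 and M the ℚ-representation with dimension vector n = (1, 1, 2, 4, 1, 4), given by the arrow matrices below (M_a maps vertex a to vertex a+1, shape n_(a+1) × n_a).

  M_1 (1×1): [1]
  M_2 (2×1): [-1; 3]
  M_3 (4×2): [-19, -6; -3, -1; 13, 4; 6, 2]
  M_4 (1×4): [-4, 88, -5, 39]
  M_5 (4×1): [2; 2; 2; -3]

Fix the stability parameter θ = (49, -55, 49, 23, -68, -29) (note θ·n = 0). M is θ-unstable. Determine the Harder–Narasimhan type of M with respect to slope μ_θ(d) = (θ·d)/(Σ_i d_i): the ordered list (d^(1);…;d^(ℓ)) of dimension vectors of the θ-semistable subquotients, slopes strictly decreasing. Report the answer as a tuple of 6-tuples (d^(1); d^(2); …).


Barcode: M ≅ I[1,6], I[3,4], I[4,4]^2, I[6,6]^3. HN layers by μ_θ (4 steps, strictly decreasing):
  μ^(1)=36; μ^(2)=23; μ^(3)=-31/6; μ^(4)=-29

((0, 0, 1, 1, 0, 0); (0, 0, 0, 2, 0, 0); (1, 1, 1, 1, 1, 1); (0, 0, 0, 0, 0, 3))


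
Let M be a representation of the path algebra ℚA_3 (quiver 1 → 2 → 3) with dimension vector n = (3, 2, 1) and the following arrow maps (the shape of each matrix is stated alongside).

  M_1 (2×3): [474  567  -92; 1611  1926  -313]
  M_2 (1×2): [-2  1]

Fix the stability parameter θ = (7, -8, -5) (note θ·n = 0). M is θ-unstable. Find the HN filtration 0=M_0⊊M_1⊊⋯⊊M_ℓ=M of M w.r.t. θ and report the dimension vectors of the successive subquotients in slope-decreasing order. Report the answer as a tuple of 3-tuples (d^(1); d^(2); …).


Interval decomposition of M: I[1,1], I[1,2], I[1,3].
HN type (ℓ=3): μ^(1)=7; μ^(2)=-1/2; μ^(3)=-2

((1, 0, 0); (1, 1, 0); (1, 1, 1))


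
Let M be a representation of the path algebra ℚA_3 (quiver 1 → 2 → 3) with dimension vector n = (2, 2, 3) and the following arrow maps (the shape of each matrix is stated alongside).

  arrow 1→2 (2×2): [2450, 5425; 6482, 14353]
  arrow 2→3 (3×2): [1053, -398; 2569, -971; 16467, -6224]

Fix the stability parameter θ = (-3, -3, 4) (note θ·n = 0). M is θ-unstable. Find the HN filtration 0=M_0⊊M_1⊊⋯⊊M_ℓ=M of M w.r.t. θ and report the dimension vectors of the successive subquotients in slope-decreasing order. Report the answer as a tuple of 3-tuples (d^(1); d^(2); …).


Via rank(M_{q-1}∘⋯∘M_p): M ≅ I[1,1], I[1,3], I[2,3], I[3,3].
μ_θ-semistable layers: μ^(1)=4; μ^(2)=-3

((0, 0, 3); (2, 2, 0))


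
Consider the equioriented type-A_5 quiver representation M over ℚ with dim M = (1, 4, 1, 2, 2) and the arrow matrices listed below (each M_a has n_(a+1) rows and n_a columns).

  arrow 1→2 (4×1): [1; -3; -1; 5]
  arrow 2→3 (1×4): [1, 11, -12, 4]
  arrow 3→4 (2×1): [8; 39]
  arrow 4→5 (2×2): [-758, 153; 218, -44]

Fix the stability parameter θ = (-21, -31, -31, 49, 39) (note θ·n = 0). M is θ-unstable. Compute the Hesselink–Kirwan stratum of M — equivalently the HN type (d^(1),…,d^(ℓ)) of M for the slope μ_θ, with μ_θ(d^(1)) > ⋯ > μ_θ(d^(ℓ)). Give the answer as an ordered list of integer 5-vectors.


Barcode: M ≅ I[1,2], I[2,2]^2, I[2,5], I[4,5]. HN layers by μ_θ (3 steps, strictly decreasing):
  μ^(1)=44; μ^(2)=-26; μ^(3)=-31

((0, 0, 0, 2, 2); (1, 1, 0, 0, 0); (0, 3, 1, 0, 0))


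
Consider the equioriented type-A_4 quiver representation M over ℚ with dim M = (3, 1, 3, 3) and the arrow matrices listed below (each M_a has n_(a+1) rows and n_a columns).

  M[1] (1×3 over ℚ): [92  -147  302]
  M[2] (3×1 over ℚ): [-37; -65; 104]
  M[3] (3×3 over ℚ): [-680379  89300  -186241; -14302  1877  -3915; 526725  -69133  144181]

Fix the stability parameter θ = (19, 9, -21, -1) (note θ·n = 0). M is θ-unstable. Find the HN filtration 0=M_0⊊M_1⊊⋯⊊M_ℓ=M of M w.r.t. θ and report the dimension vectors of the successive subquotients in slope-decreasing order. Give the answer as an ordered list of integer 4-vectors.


Interval decomposition of M: I[1,1]^2, I[1,4], I[3,4]^2.
HN type (ℓ=4): μ^(1)=19; μ^(2)=3/2; μ^(3)=-1; μ^(4)=-21

((2, 0, 0, 0); (1, 1, 1, 1); (0, 0, 0, 2); (0, 0, 2, 0))


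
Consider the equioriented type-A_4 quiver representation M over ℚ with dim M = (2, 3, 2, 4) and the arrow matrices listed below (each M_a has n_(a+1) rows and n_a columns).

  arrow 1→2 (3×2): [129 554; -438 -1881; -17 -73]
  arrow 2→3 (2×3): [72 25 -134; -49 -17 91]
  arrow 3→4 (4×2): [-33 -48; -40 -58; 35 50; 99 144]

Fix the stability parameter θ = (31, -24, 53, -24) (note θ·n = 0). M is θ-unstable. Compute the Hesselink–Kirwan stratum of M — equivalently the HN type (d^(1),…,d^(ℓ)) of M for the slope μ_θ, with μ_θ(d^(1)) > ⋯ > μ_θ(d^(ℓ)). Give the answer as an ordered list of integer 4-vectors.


Barcode: M ≅ I[1,4]^2, I[2,2], I[4,4]^2. HN layers by μ_θ (3 steps, strictly decreasing):
  μ^(1)=29/2; μ^(2)=7/2; μ^(3)=-24

((0, 0, 2, 2); (2, 2, 0, 0); (0, 1, 0, 2))


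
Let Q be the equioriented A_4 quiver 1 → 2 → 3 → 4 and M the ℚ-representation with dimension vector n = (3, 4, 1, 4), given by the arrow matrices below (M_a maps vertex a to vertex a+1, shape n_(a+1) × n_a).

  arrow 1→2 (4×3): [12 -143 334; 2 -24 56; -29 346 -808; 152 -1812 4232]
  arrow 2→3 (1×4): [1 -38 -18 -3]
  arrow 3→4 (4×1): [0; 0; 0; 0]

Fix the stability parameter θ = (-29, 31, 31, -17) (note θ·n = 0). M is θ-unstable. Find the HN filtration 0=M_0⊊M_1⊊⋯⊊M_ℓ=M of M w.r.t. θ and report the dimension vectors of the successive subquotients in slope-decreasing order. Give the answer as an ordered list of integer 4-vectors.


Barcode: M ≅ I[1,1], I[1,2], I[1,3], I[2,2]^2, I[4,4]^4. HN layers by μ_θ (3 steps, strictly decreasing):
  μ^(1)=31; μ^(2)=-17; μ^(3)=-29

((0, 4, 1, 0); (0, 0, 0, 4); (3, 0, 0, 0))


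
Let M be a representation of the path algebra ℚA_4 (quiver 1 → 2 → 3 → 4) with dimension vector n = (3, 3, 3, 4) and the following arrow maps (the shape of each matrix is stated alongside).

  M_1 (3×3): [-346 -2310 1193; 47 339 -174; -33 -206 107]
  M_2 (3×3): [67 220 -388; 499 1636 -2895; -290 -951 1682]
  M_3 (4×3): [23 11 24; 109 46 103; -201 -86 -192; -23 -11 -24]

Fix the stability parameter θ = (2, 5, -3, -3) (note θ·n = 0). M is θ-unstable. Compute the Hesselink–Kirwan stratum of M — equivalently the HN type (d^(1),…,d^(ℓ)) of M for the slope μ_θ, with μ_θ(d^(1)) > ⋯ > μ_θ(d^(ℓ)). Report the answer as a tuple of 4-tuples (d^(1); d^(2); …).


Interval decomposition of M: I[1,4]^3, I[4,4].
HN type (ℓ=2): μ^(1)=1/4; μ^(2)=-3

((3, 3, 3, 3); (0, 0, 0, 1))


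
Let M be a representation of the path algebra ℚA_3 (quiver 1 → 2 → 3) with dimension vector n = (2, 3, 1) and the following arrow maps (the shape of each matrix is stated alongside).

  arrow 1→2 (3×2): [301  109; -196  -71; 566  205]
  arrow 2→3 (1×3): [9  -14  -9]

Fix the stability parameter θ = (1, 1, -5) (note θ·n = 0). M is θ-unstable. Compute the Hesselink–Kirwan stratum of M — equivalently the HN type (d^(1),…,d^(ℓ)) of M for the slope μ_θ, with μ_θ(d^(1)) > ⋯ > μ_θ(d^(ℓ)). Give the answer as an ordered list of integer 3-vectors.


Interval decomposition of M: I[1,2], I[1,3], I[2,2].
HN type (ℓ=2): μ^(1)=1; μ^(2)=-1

((1, 2, 0); (1, 1, 1))


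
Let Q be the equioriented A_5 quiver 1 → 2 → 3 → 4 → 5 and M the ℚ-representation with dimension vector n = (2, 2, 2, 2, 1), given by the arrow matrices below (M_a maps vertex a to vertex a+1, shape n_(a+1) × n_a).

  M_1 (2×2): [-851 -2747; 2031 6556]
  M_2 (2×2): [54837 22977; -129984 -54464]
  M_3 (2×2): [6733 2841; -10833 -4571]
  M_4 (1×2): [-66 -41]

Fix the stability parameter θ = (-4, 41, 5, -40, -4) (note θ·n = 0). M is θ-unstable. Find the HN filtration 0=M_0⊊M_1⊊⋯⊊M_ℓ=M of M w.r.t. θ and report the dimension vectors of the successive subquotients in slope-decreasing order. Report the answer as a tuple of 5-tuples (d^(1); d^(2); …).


Via rank(M_{q-1}∘⋯∘M_p): M ≅ I[1,2], I[1,5], I[3,4].
μ_θ-semistable layers: μ^(1)=41; μ^(2)=1/2; μ^(3)=-4; μ^(4)=-35/2

((0, 1, 0, 0, 0); (0, 1, 1, 1, 1); (2, 0, 0, 0, 0); (0, 0, 1, 1, 0))


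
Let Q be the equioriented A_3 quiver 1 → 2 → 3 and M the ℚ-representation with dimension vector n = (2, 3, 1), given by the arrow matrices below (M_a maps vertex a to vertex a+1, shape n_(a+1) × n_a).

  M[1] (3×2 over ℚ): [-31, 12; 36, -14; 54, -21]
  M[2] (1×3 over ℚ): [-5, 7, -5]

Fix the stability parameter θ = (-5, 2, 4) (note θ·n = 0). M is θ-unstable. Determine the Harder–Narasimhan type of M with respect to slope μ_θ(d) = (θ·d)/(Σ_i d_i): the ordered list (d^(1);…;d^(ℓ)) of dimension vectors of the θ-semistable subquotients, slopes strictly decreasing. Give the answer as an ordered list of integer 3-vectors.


Barcode: M ≅ I[1,2], I[1,3], I[2,2]. HN layers by μ_θ (3 steps, strictly decreasing):
  μ^(1)=4; μ^(2)=2; μ^(3)=-5

((0, 0, 1); (0, 3, 0); (2, 0, 0))


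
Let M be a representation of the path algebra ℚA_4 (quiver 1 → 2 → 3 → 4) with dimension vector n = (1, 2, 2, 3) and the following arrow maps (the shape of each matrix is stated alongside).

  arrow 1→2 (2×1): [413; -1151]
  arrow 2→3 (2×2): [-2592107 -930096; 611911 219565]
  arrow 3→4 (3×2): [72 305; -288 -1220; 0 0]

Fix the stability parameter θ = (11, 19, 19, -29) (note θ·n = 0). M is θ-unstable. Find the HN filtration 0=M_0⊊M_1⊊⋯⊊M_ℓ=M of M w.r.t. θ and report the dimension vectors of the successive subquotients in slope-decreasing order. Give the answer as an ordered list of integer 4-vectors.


Via rank(M_{q-1}∘⋯∘M_p): M ≅ I[1,3], I[2,4], I[4,4]^2.
μ_θ-semistable layers: μ^(1)=19; μ^(2)=11; μ^(3)=3; μ^(4)=-29

((0, 1, 1, 0); (1, 0, 0, 0); (0, 1, 1, 1); (0, 0, 0, 2))


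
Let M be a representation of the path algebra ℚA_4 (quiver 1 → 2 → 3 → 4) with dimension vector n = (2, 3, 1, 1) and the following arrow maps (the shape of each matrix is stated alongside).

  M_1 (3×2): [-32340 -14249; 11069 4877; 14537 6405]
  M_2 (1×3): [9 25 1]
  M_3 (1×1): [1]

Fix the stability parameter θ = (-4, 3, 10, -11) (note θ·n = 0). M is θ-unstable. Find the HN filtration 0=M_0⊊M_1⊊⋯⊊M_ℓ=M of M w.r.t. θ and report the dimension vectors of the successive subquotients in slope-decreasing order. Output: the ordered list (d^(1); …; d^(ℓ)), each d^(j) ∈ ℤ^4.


Via rank(M_{q-1}∘⋯∘M_p): M ≅ I[1,2], I[1,4], I[2,2].
μ_θ-semistable layers: μ^(1)=3; μ^(2)=2/3; μ^(3)=-4

((0, 2, 0, 0); (0, 1, 1, 1); (2, 0, 0, 0))


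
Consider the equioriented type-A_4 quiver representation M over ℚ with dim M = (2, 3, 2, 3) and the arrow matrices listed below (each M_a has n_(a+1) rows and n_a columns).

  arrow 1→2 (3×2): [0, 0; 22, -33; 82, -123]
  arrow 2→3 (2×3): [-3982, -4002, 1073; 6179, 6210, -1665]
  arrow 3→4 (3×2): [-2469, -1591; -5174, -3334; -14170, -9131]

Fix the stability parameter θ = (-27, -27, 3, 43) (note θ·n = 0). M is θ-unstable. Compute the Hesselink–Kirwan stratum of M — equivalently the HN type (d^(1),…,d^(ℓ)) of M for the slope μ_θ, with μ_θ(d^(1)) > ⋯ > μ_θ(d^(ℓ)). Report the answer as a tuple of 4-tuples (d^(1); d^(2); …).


Via rank(M_{q-1}∘⋯∘M_p): M ≅ I[1,1], I[1,4], I[2,2], I[2,4], I[4,4].
μ_θ-semistable layers: μ^(1)=43; μ^(2)=3; μ^(3)=-27

((0, 0, 0, 3); (0, 0, 2, 0); (2, 3, 0, 0))


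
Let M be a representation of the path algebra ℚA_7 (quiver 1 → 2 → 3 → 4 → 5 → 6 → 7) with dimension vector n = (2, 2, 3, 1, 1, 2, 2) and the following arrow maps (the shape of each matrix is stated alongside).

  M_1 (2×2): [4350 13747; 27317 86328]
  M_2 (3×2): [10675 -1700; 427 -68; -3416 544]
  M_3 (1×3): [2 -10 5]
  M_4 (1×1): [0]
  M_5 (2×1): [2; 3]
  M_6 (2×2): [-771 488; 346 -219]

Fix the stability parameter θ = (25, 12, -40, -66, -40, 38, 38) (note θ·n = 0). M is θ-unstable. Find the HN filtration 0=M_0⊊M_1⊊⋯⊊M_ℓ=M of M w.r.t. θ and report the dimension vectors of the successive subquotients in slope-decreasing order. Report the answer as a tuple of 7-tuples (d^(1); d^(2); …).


Interval decomposition of M: I[1,2], I[1,3], I[3,3], I[3,4], I[5,7], I[6,7].
HN type (ℓ=5): μ^(1)=38; μ^(2)=37/2; μ^(3)=-1; μ^(4)=-40; μ^(5)=-53

((0, 0, 0, 0, 0, 2, 2); (1, 1, 0, 0, 0, 0, 0); (1, 1, 1, 0, 0, 0, 0); (0, 0, 1, 0, 1, 0, 0); (0, 0, 1, 1, 0, 0, 0))


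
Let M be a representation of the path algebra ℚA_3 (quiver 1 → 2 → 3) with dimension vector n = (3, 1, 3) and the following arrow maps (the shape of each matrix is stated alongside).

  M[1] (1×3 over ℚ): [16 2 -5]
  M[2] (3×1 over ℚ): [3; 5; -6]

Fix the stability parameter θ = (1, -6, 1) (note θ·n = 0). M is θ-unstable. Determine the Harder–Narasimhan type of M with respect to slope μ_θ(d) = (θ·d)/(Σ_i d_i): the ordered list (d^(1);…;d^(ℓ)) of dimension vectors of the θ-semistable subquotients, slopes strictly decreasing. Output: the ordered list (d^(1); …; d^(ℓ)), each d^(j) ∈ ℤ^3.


Barcode: M ≅ I[1,1]^2, I[1,3], I[3,3]^2. HN layers by μ_θ (2 steps, strictly decreasing):
  μ^(1)=1; μ^(2)=-5/2

((2, 0, 3); (1, 1, 0))


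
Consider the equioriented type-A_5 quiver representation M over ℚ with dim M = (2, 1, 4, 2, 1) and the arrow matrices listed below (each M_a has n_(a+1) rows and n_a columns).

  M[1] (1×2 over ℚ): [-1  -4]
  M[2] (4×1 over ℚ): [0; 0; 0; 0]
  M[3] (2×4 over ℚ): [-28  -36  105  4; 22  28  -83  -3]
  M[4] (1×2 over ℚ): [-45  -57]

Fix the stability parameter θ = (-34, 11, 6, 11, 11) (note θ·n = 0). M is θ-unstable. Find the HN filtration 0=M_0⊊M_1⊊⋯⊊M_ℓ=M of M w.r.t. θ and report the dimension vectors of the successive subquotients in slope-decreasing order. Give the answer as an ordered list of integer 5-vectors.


Via rank(M_{q-1}∘⋯∘M_p): M ≅ I[1,1], I[1,2], I[3,3]^2, I[3,4], I[3,5].
μ_θ-semistable layers: μ^(1)=11; μ^(2)=6; μ^(3)=-34

((0, 1, 0, 2, 1); (0, 0, 4, 0, 0); (2, 0, 0, 0, 0))


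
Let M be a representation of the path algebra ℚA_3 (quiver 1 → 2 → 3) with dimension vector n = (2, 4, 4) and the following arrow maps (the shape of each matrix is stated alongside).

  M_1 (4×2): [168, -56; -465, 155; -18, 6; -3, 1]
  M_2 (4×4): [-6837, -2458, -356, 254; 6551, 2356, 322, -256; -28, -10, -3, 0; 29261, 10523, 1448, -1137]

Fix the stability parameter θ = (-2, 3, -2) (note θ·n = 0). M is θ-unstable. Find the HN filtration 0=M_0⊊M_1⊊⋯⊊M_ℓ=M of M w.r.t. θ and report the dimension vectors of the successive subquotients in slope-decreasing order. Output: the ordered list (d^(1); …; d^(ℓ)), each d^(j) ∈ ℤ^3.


Interval decomposition of M: I[1,1], I[1,2], I[2,3]^3, I[3,3].
HN type (ℓ=3): μ^(1)=3; μ^(2)=1/2; μ^(3)=-2

((0, 1, 0); (0, 3, 3); (2, 0, 1))


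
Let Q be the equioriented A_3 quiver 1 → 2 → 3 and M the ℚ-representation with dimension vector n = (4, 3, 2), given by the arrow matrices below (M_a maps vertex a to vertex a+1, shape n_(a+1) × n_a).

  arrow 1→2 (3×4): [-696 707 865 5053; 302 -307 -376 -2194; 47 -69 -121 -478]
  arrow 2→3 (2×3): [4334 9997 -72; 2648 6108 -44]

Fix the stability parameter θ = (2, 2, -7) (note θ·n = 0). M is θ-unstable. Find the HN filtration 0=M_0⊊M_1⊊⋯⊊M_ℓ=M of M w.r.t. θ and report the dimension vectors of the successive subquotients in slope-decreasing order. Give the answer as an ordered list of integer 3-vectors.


Interval decomposition of M: I[1,1], I[1,2], I[1,3]^2.
HN type (ℓ=2): μ^(1)=2; μ^(2)=-1

((2, 1, 0); (2, 2, 2))
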